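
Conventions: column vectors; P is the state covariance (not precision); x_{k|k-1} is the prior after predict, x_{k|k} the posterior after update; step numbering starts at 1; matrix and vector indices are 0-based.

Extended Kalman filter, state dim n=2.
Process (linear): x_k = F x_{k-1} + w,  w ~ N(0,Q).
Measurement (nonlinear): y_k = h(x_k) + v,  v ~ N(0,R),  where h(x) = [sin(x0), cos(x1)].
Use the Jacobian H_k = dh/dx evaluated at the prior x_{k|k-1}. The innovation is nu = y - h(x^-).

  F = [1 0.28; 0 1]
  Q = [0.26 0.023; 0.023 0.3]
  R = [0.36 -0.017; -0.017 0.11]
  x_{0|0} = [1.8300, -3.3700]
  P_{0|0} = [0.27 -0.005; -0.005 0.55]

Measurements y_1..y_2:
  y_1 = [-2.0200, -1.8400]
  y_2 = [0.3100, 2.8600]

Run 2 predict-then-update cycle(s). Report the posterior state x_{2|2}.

x_post = [0.3455, 2.4078]

step 1: x^-=[0.8864, -3.3700]  P^-=[0.5703 0.1720; 0.1720 0.8500]  H_jac=[0.6322 0.0000; 0.0000 -0.2264]  S=[0.5879 -0.0416; -0.0416 0.1536]  K=[0.6069 -0.0891; 0.0981 -1.2266]  nu=[-2.7948, -0.8660]  x^+=[-0.7327, -2.5820]  P^+=[0.3480 0.0889; 0.0889 0.6033]
step 2: x^-=[-1.4557, -2.5820]  P^-=[0.7051 0.2808; 0.2808 0.9033]  H_jac=[0.1148 0.0000; 0.0000 0.5308]  S=[0.3693 0.0001; 0.0001 0.3645]  K=[0.2191 0.4088; 0.0869 1.3153]  nu=[1.3034, 3.7075]  x^+=[0.3455, 2.4078]  P^+=[0.6264 0.0777; 0.0777 0.2698]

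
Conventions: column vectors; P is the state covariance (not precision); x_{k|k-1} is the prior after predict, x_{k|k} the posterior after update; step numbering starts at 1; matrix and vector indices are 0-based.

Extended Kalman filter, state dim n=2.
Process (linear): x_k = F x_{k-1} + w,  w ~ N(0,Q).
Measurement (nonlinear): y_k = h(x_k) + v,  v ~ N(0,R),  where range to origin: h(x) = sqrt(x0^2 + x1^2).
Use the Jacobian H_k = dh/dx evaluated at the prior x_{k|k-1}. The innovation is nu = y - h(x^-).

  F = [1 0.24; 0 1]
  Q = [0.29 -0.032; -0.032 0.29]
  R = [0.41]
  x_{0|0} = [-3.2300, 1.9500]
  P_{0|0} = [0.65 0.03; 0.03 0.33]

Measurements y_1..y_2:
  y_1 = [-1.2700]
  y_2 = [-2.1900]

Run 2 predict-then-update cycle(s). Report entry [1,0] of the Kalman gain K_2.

K[1,0] = 0.5944

step 1: x^-=[-2.7620, 1.9500]  P^-=[0.9734 0.0772; 0.0772 0.6200]  H_jac=[-0.8169 0.5768]  S=[1.1931]  K=[-0.6292; 0.2469]  nu=[-4.6510]  x^+=[0.1643, 0.8019]  P^+=[0.5011 0.2625; 0.2625 0.5473]
step 2: x^-=[0.3567, 0.8019]  P^-=[0.9486 0.3619; 0.3619 0.8373]  H_jac=[0.4065 0.9137]  S=[1.5345]  K=[0.4667; 0.5944]  nu=[-3.0677]  x^+=[-1.0751, -1.0215]  P^+=[0.6143 -0.0639; -0.0639 0.2951]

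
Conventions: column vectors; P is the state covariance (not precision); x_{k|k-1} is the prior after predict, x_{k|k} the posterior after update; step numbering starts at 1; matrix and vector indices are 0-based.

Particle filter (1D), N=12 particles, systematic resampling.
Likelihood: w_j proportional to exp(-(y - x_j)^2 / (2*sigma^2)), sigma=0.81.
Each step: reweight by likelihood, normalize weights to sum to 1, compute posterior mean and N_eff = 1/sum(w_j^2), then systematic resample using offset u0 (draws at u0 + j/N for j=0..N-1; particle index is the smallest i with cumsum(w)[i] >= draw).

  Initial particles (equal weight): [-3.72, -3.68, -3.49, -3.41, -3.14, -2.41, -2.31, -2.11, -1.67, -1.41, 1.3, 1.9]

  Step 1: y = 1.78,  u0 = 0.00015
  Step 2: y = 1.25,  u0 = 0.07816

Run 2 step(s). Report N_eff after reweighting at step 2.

N_eff = 10.7347

step 1: w=[0.0000, 0.0000, 0.0000, 0.0000, 0.0000, 0.0000, 0.0000, 0.0000, 0.0001, 0.0002, 0.4588, 0.5409]  mean=1.6237  Neff=1.9878  idx=[9, 10, 10, 10, 10, 10, 11, 11, 11, 11, 11, 11]
step 2: w=[0.0005, 0.1068, 0.1068, 0.1068, 0.1068, 0.1068, 0.0776, 0.0776, 0.0776, 0.0776, 0.0776, 0.0776]  mean=1.5779  Neff=10.7347  idx=[1, 2, 3, 4, 4, 5, 6, 7, 8, 9, 10, 11]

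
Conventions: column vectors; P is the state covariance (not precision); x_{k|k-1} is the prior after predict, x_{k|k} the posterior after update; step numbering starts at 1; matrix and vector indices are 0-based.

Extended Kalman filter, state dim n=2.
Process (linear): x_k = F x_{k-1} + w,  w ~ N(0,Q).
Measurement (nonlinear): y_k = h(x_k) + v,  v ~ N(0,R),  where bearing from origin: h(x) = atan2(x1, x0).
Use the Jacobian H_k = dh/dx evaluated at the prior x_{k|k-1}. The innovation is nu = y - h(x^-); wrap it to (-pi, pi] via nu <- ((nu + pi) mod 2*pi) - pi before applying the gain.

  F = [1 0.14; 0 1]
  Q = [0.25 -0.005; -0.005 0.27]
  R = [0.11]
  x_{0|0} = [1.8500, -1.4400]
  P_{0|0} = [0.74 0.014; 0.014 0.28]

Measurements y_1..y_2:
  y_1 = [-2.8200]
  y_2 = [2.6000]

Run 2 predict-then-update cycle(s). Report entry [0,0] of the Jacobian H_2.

H_jac[0,0] = 0.2883

step 1: x^-=[1.6484, -1.4400]  P^-=[0.9994 0.0482; 0.0482 0.5500]  H_jac=[0.3006 0.3441]  S=[0.2754]  K=[1.1511; 0.7398]  nu=[-2.1020]  x^+=[-0.7712, -2.9951]  P^+=[0.6345 -0.1863; -0.1863 0.3993]
step 2: x^-=[-1.1905, -2.9951]  P^-=[0.8402 -0.1354; -0.1354 0.6693]  H_jac=[0.2883 -0.1146]  S=[0.1976]  K=[1.3046; -0.5858]  nu=[-1.7341]  x^+=[-3.4527, -1.9793]  P^+=[0.5039 0.0156; 0.0156 0.6015]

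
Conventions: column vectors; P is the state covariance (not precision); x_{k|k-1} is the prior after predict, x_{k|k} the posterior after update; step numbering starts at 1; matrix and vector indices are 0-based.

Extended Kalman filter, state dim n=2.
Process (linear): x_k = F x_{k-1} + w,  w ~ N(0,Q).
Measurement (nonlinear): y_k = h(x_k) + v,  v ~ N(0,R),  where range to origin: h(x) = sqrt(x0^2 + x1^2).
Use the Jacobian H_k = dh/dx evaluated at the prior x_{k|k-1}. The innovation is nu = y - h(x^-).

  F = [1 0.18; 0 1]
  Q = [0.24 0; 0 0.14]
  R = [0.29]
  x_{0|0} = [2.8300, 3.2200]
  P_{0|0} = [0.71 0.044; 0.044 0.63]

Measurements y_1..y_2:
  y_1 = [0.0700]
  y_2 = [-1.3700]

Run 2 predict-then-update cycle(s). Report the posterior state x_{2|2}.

step 1: x^-=[3.4096, 3.2200]  P^-=[0.9863 0.1574; 0.1574 0.7700]  H_jac=[0.7270 0.6866]  S=[1.3314]  K=[0.6197; 0.4830]  nu=[-4.6198]  x^+=[0.5467, 0.9886]  P^+=[0.4749 -0.2411; -0.2411 0.4594]
step 2: x^-=[0.7246, 0.9886]  P^-=[0.6430 -0.1585; -0.1585 0.5994]  H_jac=[0.5912 0.8065]  S=[0.7535]  K=[0.3349; 0.5172]  nu=[-2.5957]  x^+=[-0.1446, -0.3540]  P^+=[0.5585 -0.2890; -0.2890 0.3978]

x_post = [-0.1446, -0.3540]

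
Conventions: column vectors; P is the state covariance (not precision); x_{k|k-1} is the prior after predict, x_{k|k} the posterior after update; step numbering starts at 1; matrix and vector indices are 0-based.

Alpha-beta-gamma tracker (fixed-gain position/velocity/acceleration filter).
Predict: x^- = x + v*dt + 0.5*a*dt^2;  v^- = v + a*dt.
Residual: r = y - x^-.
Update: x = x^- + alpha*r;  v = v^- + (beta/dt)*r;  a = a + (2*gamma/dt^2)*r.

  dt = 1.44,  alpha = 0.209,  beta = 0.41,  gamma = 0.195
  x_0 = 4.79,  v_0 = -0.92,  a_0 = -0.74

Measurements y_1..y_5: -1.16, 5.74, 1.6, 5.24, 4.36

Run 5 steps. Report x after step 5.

step 1: x_pred=2.6980  r=-3.8580  x^+=1.8917  v^+=-3.0840  a^+=-1.4656
step 2: x_pred=-4.0689  r=9.8089  x^+=-2.0189  v^+=-2.4017  a^+=0.3792
step 3: x_pred=-5.0841  r=6.6841  x^+=-3.6871  v^+=0.0475  a^+=1.6364
step 4: x_pred=-1.9221  r=7.1621  x^+=-0.4252  v^+=4.4431  a^+=2.9834
step 5: x_pred=9.0661  r=-4.7061  x^+=8.0825  v^+=7.3993  a^+=2.0983

x_post = 8.0825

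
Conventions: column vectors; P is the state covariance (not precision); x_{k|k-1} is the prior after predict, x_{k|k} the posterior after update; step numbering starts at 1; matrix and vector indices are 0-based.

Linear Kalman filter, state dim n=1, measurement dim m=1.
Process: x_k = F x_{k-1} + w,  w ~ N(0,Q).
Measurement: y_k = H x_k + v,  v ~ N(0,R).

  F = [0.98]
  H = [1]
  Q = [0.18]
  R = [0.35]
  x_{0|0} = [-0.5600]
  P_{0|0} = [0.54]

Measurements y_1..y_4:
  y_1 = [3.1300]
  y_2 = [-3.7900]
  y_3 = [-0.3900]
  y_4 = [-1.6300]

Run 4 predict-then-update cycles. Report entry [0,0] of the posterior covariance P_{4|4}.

step 1: x^-=[-0.5488]  P^-=[0.6986]  S=[1.0486]  K=[0.6662]  nu=[3.6788]  x^+=[1.9021]  P^+=[0.2332]
step 2: x^-=[1.8641]  P^-=[0.4039]  S=[0.7539]  K=[0.5358]  nu=[-5.6541]  x^+=[-1.1652]  P^+=[0.1875]
step 3: x^-=[-1.1419]  P^-=[0.3601]  S=[0.7101]  K=[0.5071]  nu=[0.7519]  x^+=[-0.7606]  P^+=[0.1775]
step 4: x^-=[-0.7454]  P^-=[0.3505]  S=[0.7005]  K=[0.5003]  nu=[-0.8846]  x^+=[-1.1880]  P^+=[0.1751]

P_post[0,0] = 0.1751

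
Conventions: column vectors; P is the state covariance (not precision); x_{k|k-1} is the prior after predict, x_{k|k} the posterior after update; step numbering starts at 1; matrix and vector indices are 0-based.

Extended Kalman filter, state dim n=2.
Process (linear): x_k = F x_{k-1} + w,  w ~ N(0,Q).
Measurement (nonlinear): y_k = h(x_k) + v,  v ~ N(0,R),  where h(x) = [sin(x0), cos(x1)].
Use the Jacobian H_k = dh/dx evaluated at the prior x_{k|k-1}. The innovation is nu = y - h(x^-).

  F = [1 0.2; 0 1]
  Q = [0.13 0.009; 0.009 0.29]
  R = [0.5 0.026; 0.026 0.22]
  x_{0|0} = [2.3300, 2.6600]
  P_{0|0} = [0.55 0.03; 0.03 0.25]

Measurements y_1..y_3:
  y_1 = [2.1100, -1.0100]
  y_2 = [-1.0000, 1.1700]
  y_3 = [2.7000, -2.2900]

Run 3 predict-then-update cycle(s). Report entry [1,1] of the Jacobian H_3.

H_jac[1,1] = -0.8855

step 1: x^-=[2.8620, 2.6600]  P^-=[0.7020 0.0890; 0.0890 0.5400]  H_jac=[-0.9612 0.0000; 0.0000 -0.4632]  S=[1.1485 0.0656; 0.0656 0.3359]  K=[-0.5870 -0.0080; -0.0323 -0.7384]  nu=[1.8340, -0.1237]  x^+=[1.7864, 2.6922]  P^+=[0.3056 0.0368; 0.0368 0.3525]
step 2: x^-=[2.3248, 2.6922]  P^-=[0.4644 0.1163; 0.1163 0.6425]  H_jac=[-0.6846 0.0000; 0.0000 -0.4345]  S=[0.7176 0.0606; 0.0606 0.3413]  K=[-0.4371 -0.0704; -0.0425 -0.8104]  nu=[-1.7289, 2.0707]  x^+=[2.9346, 1.0875]  P^+=[0.3219 0.0618; 0.0618 0.4129]
step 3: x^-=[3.1521, 1.0875]  P^-=[0.4931 0.1534; 0.1534 0.7029]  H_jac=[-0.9999 0.0000; 0.0000 -0.8855]  S=[0.9931 0.1618; 0.1618 0.7711]  K=[-0.4844 -0.0745; -0.0237 -0.8022]  nu=[2.7105, -2.7547]  x^+=[2.0443, 3.2328]  P^+=[0.2442 0.0327; 0.0327 0.2000]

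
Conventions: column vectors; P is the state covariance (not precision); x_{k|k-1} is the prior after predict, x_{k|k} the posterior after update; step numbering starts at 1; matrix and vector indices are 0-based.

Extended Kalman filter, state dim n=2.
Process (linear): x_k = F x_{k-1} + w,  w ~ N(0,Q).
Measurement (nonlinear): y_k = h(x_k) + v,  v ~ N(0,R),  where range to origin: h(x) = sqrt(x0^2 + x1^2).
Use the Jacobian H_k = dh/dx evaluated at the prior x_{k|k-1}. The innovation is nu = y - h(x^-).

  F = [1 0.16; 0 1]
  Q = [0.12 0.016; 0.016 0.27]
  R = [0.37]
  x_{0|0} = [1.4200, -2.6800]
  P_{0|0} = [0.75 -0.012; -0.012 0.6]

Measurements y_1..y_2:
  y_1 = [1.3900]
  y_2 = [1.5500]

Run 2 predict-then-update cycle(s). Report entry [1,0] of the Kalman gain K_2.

step 1: x^-=[0.9912, -2.6800]  P^-=[0.8815 0.1000; 0.1000 0.8700]  H_jac=[0.3469 -0.9379]  S=[1.1763]  K=[0.1802; -0.6642]  nu=[-1.4674]  x^+=[0.7267, -1.7054]  P^+=[0.8433 0.2408; 0.2408 0.3511]
step 2: x^-=[0.4539, -1.7054]  P^-=[1.0494 0.3130; 0.3130 0.6211]  H_jac=[0.2572 -0.9664]  S=[0.8638]  K=[-0.0377; -0.6016]  nu=[-0.2147]  x^+=[0.4620, -1.5762]  P^+=[1.0481 0.2934; 0.2934 0.3084]

K[1,0] = -0.6016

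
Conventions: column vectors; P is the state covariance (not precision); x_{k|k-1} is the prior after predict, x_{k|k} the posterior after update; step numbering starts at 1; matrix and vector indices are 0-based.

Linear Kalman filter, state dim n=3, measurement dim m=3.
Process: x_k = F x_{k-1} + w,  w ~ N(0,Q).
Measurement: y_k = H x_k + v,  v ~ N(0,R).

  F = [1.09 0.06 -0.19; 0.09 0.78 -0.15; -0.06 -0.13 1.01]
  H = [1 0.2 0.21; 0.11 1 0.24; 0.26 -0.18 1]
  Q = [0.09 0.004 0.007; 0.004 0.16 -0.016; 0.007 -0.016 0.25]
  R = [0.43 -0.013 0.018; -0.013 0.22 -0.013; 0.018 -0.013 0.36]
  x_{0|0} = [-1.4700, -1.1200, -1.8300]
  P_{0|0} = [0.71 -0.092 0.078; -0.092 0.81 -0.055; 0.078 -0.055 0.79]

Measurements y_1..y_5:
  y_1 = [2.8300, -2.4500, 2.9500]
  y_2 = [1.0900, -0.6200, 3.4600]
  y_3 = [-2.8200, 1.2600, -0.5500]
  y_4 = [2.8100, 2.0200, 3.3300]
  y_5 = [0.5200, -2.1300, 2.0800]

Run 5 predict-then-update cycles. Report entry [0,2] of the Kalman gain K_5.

step 1: x^-=[-1.3218, -0.7314, -1.6145]  P^-=[0.9219 0.0499 -0.1019; 0.0499 0.6742 -0.2529; -0.1019 -0.2529 1.0757]  S=[1.3822 0.2364 0.3044; 0.2364 0.8515 -0.0974; 0.3044 -0.0974 1.5532]  K=[0.6781 -0.0453 -0.0528; 0.0179 0.7000 -0.1922; -0.1286 0.1130 0.7371]  nu=[4.6371, -1.1857, 4.7765]  x^+=[1.6240, -2.3967, 1.1760]  P^+=[0.3171 -0.0304 -0.0941; -0.0304 0.1691 -0.0396; -0.0941 -0.0396 0.2789]
step 2: x^-=[1.4029, -1.8997, 1.4019]  P^-=[0.5133 0.0482 -0.1722; 0.0482 0.2793 -0.1167; -0.1722 -0.1167 0.5599]  S=[0.9163 0.1014 0.0522; 0.1014 0.4832 -0.0440; 0.0522 -0.0440 0.9115]  K=[0.5347 0.0114 -0.0821; 0.0388 0.5094 -0.1471; -0.1280 0.0787 0.5992]  nu=[-0.2274, 0.7889, 1.3514]  x^+=[1.1793, -1.7054, 2.3029]  P^+=[0.2484 -0.0099 -0.0865; -0.0099 0.1228 -0.0342; -0.0865 -0.0342 0.2287]
step 3: x^-=[0.7456, -1.5695, 2.4769]  P^-=[0.4291 0.0531 -0.1518; 0.0531 0.2508 -0.1001; -0.1518 -0.1001 0.5056]  S=[0.8406 0.0984 0.0436; 0.0984 0.4607 -0.0337; 0.0436 -0.0337 0.8549]  K=[0.4861 0.0289 -0.0819; 0.0483 0.4845 -0.1371; -0.1169 0.0769 0.5753]  nu=[-3.7718, 2.1530, -3.5033]  x^+=[-0.7390, -0.2280, 1.0680]  P^+=[0.2249 -0.0044 -0.0804; -0.0044 0.1161 -0.0328; -0.0804 -0.0328 0.2190]
step 4: x^-=[-1.0221, -0.4046, 1.1526]  P^-=[0.3990 0.0537 -0.1422; 0.0537 0.2466 -0.0964; -0.1422 -0.0964 0.4945]  S=[0.8144 0.0977 0.0442; 0.0977 0.4580 -0.0311; 0.0442 -0.0311 0.8452]  K=[0.4668 0.0335 -0.0801; 0.0513 0.4808 -0.1350; -0.1110 0.0770 0.5705]  nu=[3.6710, 2.2604, 2.3703]  x^+=[0.5774, 0.5503, 2.2714]  P^+=[0.2157 -0.0028 -0.0775; -0.0028 0.1150 -0.0325; -0.0775 -0.0325 0.2167]
step 5: x^-=[0.2309, 0.1405, 2.1879]  P^-=[0.3870 0.0534 -0.1381; 0.0534 0.2459 -0.0955; -0.1381 -0.0955 0.4916]  S=[0.8038 0.0971 0.0450; 0.0971 0.4575 -0.0305; 0.0450 -0.0305 0.8433]  K=[0.4589 0.0346 -0.0791; 0.0522 0.4801 -0.1346; -0.1083 0.0770 0.5693]  nu=[-0.1984, -2.8210, -0.1426]  x^+=[0.0534, -1.2050, 1.9110]  P^+=[0.2119 -0.0023 -0.0762; -0.0023 0.1148 -0.0325; -0.0762 -0.0325 0.2160]

K[0,2] = -0.0791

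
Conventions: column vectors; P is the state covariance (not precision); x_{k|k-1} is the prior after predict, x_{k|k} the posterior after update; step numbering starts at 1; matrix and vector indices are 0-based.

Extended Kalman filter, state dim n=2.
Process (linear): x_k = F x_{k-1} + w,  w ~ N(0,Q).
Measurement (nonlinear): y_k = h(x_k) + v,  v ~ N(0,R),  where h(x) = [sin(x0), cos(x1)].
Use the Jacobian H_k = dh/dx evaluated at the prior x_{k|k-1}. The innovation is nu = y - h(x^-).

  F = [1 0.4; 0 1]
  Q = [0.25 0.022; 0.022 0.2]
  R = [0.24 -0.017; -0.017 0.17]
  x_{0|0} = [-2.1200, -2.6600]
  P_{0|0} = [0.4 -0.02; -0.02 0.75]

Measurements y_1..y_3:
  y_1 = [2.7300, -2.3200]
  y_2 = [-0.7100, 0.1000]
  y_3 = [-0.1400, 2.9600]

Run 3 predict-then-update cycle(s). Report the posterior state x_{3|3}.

step 1: x^-=[-3.1840, -2.6600]  P^-=[0.7540 0.3020; 0.3020 0.9500]  H_jac=[-0.9991 0.0000; 0.0000 0.4632]  S=[0.9926 -0.1568; -0.1568 0.3738]  K=[-0.7494 0.0599; -0.1264 1.1241]  nu=[2.6876, -1.4337]  x^+=[-5.2841, -4.6115]  P^+=[0.1810 0.0495; 0.0495 0.4172]
step 2: x^-=[-7.1287, -4.6115]  P^-=[0.5374 0.2384; 0.2384 0.6172]  H_jac=[0.6633 0.0000; 0.0000 -0.9949]  S=[0.4765 -0.1743; -0.1743 0.7809]  K=[0.6937 -0.1488; 0.0481 -0.7756]  nu=[0.0383, 0.2007]  x^+=[-7.1320, -4.7653]  P^+=[0.2548 0.0373; 0.0373 0.1333]
step 3: x^-=[-9.0381, -4.7653]  P^-=[0.5560 0.1126; 0.1126 0.3333]  H_jac=[-0.9262 0.0000; 0.0000 -0.9986]  S=[0.7169 0.0872; 0.0872 0.5024]  K=[-0.7059 -0.1014; -0.0663 -0.6510]  nu=[0.2371, 2.9071]  x^+=[-9.5002, -6.6737]  P^+=[0.1811 0.0052; 0.0052 0.1097]

x_post = [-9.5002, -6.6737]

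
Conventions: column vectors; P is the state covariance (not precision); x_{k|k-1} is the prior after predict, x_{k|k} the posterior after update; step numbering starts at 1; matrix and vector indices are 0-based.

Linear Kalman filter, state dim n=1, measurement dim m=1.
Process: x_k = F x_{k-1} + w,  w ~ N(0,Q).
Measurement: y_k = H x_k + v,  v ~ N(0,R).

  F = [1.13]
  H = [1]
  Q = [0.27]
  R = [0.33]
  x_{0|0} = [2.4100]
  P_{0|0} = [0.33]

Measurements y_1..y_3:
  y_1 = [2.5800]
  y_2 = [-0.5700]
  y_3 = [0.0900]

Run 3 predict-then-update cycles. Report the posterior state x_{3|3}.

step 1: x^-=[2.7233]  P^-=[0.6914]  S=[1.0214]  K=[0.6769]  nu=[-0.1433]  x^+=[2.6263]  P^+=[0.2234]
step 2: x^-=[2.9677]  P^-=[0.5552]  S=[0.8852]  K=[0.6272]  nu=[-3.5377]  x^+=[0.7488]  P^+=[0.2070]
step 3: x^-=[0.8461]  P^-=[0.5343]  S=[0.8643]  K=[0.6182]  nu=[-0.7561]  x^+=[0.3787]  P^+=[0.2040]

x_post = [0.3787]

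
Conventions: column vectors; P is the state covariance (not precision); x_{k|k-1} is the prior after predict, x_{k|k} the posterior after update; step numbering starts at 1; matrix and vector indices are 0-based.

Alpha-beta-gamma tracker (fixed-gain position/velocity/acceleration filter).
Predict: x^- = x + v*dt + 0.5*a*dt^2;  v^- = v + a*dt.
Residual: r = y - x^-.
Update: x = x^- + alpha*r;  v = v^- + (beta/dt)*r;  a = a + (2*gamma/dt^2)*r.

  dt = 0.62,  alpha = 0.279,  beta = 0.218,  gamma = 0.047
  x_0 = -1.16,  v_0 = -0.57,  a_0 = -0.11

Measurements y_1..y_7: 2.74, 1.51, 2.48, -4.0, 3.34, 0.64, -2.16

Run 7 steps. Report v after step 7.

step 1: x_pred=-1.5345  r=4.2745  x^+=-0.3419  v^+=0.8648  a^+=0.9353
step 2: x_pred=0.3740  r=1.1360  x^+=0.6909  v^+=1.8441  a^+=1.2131
step 3: x_pred=2.0674  r=0.4126  x^+=2.1825  v^+=2.7413  a^+=1.3140
step 4: x_pred=4.1347  r=-8.1347  x^+=1.8651  v^+=0.6957  a^+=-0.6753
step 5: x_pred=2.1666  r=1.1734  x^+=2.4940  v^+=0.6896  a^+=-0.3883
step 6: x_pred=2.8469  r=-2.2069  x^+=2.2312  v^+=-0.3271  a^+=-0.9280
step 7: x_pred=1.8500  r=-4.0100  x^+=0.7312  v^+=-2.3125  a^+=-1.9086

v_post = -2.3125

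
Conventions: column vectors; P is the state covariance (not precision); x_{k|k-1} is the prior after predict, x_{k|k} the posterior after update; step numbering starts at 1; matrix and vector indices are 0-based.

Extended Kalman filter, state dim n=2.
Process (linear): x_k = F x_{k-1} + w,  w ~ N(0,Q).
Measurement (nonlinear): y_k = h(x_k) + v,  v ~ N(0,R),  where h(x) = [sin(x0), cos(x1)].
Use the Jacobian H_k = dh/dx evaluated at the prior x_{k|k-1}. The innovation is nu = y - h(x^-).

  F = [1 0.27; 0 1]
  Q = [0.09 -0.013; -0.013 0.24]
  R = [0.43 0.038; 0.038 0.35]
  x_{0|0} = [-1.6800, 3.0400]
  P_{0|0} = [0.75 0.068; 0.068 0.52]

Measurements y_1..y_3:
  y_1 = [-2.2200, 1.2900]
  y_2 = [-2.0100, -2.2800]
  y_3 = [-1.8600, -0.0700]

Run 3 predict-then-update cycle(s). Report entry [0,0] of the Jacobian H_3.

H_jac[0,0] = 0.9646

step 1: x^-=[-0.8592, 3.0400]  P^-=[0.9146 0.1954; 0.1954 0.7600]  H_jac=[0.6530 0.0000; 0.0000 -0.1014]  S=[0.8201 0.0251; 0.0251 0.3578]  K=[0.7316 -0.1066; 0.1625 -0.2268]  nu=[-1.4627, 2.2848]  x^+=[-2.1729, 2.2841]  P^+=[0.4755 0.0938; 0.0938 0.7218]
step 2: x^-=[-1.5562, 2.2841]  P^-=[0.6688 0.2757; 0.2757 0.9618]  H_jac=[0.0146 0.0000; 0.0000 -0.7562]  S=[0.4301 0.0350; 0.0350 0.9000]  K=[0.0416 -0.2333; 0.0753 -0.8110]  nu=[-1.0101, -1.6257]  x^+=[-1.2190, 3.5266]  P^+=[0.6198 0.1059; 0.1059 0.3716]
step 3: x^-=[-0.2669, 3.5266]  P^-=[0.7940 0.1932; 0.1932 0.6116]  H_jac=[0.9646 0.0000; 0.0000 0.3755]  S=[1.1688 0.1080; 0.1080 0.4362]  K=[0.6549 0.0042; 0.1134 0.4984]  nu=[-1.5963, 0.8568]  x^+=[-1.3087, 3.7726]  P^+=[0.2921 0.0702; 0.0702 0.4760]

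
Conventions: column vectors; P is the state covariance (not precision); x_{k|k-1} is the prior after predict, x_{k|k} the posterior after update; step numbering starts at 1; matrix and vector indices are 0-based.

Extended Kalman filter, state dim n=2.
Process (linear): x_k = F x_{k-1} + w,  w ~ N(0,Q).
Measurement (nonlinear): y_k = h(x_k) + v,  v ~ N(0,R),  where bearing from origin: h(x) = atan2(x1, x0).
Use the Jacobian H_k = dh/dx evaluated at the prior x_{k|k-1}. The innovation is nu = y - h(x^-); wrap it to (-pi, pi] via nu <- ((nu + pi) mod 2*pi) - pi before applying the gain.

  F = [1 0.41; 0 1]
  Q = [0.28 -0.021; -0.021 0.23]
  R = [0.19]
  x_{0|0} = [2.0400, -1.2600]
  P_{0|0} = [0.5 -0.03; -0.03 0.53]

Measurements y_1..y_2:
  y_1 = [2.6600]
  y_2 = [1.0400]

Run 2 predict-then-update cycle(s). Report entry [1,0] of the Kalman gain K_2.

step 1: x^-=[1.5234, -1.2600]  P^-=[0.8445 0.1663; 0.1663 0.7600]  H_jac=[0.3224 0.3898]  S=[0.4350]  K=[0.7748; 0.8042]  nu=[-2.9321]  x^+=[-0.7485, -3.6180]  P^+=[0.5833 -0.1048; -0.1048 0.4787]
step 2: x^-=[-2.2319, -3.6180]  P^-=[0.8579 0.0705; 0.0705 0.7087]  H_jac=[0.2002 -0.1235]  S=[0.2317]  K=[0.7037; -0.3168]  nu=[-3.1196]  x^+=[-4.4271, -2.6296]  P^+=[0.7431 0.1221; 0.1221 0.6854]

K[1,0] = -0.3168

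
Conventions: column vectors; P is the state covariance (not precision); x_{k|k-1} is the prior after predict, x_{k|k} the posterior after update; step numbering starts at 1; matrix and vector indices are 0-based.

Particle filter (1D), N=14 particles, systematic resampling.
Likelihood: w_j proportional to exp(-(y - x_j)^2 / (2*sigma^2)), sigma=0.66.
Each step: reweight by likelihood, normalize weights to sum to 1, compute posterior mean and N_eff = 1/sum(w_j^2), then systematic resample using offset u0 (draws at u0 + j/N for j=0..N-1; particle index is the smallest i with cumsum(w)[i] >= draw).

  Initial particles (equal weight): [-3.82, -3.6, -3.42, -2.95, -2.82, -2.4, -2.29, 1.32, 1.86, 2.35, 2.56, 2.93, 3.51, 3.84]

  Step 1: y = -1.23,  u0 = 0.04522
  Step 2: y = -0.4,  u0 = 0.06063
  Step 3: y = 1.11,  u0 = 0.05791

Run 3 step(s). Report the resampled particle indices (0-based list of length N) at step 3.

step 1: w=[0.0008, 0.0027, 0.0070, 0.0580, 0.0950, 0.3593, 0.4762, 0.0010, 0.0000, 0.0000, 0.0000, 0.0000, 0.0000, 0.0000]  mean=-2.4271  Neff=2.7153  idx=[3, 4, 5, 5, 5, 5, 5, 6, 6, 6, 6, 6, 6, 6]
step 2: w=[0.0034, 0.0071, 0.0602, 0.0602, 0.0602, 0.0602, 0.0602, 0.0984, 0.0984, 0.0984, 0.0984, 0.0984, 0.0984, 0.0984]  mean=-2.3291  Neff=11.6419  idx=[2, 4, 5, 6, 7, 8, 8, 9, 10, 10, 11, 12, 13, 13]
step 3: w=[0.0358, 0.0358, 0.0358, 0.0358, 0.0857, 0.0857, 0.0857, 0.0857, 0.0857, 0.0857, 0.0857, 0.0857, 0.0857, 0.0857]  mean=-2.3058  Neff=12.7332  idx=[1, 3, 4, 5, 6, 7, 8, 8, 9, 10, 11, 12, 13, 13]

resampled_idx = [1, 3, 4, 5, 6, 7, 8, 8, 9, 10, 11, 12, 13, 13]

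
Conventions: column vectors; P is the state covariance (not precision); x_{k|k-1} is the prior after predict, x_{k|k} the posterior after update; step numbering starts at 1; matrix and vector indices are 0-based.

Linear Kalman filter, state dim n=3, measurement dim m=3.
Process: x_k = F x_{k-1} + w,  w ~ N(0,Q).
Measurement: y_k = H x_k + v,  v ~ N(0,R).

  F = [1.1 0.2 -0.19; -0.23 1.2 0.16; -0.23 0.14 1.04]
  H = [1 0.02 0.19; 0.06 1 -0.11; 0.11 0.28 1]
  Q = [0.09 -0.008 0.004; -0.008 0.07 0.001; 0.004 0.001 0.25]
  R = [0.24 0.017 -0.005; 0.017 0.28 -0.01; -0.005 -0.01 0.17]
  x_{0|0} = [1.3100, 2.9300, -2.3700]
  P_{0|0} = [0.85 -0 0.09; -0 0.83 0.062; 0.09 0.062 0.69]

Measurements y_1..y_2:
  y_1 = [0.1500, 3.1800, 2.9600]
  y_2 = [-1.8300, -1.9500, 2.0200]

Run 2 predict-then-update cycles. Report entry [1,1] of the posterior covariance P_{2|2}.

P_post[1,1] = 0.1493

step 1: x^-=[2.4773, 2.8355, -2.3559]  P^-=[1.1343 -0.0372 -0.2060; -0.0372 1.3450 0.3541; -0.2060 0.3541 1.0325]  S=[1.3350 0.1399 0.1286; 0.1399 1.5619 0.5892; 0.1286 0.5892 1.4724]  K=[0.8319 0.0125 -0.1399; -0.0562 0.7676 0.1913; -0.0647 -0.1582 0.8222]  nu=[-1.9364, -0.0633, 4.2495]  x^+=[0.2711, 3.7085, 1.2731]  P^+=[0.2103 0.0008 -0.0514; 0.0008 0.2084 -0.0333; -0.0514 -0.0333 0.1567]
step 2: x^-=[0.7980, 4.5916, 1.7809]  P^-=[0.3828 -0.0198 -0.1414; -0.0198 0.3758 0.0448; -0.1414 0.0448 0.4495]  S=[0.5851 0.0407 -0.0220; 0.0407 0.6522 0.0825; -0.0220 0.0825 0.6464]  K=[0.6018 0.0093 -0.1428; -0.0386 0.5493 0.1574; -0.0604 -0.1051 0.7021]  nu=[-3.0582, -6.3936, -1.1343]  x^+=[-0.9398, 1.0195, 1.8411]  P^+=[0.1537 0.0002 -0.0443; 0.0002 0.1493 -0.0204; -0.0443 -0.0204 0.1313]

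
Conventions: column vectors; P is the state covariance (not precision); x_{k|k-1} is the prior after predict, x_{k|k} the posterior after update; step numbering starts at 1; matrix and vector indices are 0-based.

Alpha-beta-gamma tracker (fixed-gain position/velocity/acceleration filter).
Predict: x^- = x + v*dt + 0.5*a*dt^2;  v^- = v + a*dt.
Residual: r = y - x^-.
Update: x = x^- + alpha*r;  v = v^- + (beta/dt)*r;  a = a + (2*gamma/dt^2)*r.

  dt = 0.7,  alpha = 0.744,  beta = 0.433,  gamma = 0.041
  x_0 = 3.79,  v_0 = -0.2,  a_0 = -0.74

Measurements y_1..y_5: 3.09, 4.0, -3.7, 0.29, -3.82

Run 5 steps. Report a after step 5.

step 1: x_pred=3.4687  r=-0.3787  x^+=3.1869  v^+=-0.9523  a^+=-0.8034
step 2: x_pred=2.3235  r=1.6765  x^+=3.5708  v^+=-0.4776  a^+=-0.5228
step 3: x_pred=3.1084  r=-6.8084  x^+=-1.9570  v^+=-5.0551  a^+=-1.6622
step 4: x_pred=-5.9028  r=6.1928  x^+=-1.2954  v^+=-2.3879  a^+=-0.6258
step 5: x_pred=-3.1202  r=-0.6998  x^+=-3.6409  v^+=-3.2588  a^+=-0.7429

a_post = -0.7429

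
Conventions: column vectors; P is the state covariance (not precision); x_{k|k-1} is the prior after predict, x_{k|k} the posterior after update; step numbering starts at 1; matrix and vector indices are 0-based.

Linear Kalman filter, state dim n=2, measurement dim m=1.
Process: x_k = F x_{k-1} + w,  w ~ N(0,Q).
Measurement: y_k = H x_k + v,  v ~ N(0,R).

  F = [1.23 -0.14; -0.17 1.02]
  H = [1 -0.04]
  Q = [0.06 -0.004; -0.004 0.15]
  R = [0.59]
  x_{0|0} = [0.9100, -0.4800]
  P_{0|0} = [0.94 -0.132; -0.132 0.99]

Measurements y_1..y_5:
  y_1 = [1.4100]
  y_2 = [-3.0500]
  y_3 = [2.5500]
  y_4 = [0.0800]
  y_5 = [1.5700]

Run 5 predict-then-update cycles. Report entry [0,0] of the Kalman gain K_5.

step 1: x^-=[1.1865, -0.6443]  P^-=[1.5470 -0.5107; -0.5107 1.2529]  S=[2.1798]  K=[0.7190; -0.2573]  nu=[0.1977]  x^+=[1.3287, -0.6952]  P^+=[0.4199 -0.1074; -0.1074 1.1087]
step 2: x^-=[1.7316, -0.9349]  P^-=[0.7541 -0.3875; -0.3875 1.3529]  S=[1.3772]  K=[0.5588; -0.3206]  nu=[-4.8190]  x^+=[-0.9611, 0.6102]  P^+=[0.3240 -0.1407; -0.1407 1.2113]
step 3: x^-=[-1.2676, 0.7858]  P^-=[0.6225 -0.4246; -0.4246 1.4684]  S=[1.2488]  K=[0.5121; -0.3871]  nu=[3.8491]  x^+=[0.7033, -0.7041]  P^+=[0.2950 -0.1771; -0.1771 1.2813]
step 4: x^-=[0.9636, -0.8377]  P^-=[0.5925 -0.4751; -0.4751 1.5530]  S=[1.2230]  K=[0.5000; -0.4393]  nu=[-0.9171]  x^+=[0.5051, -0.4348]  P^+=[0.2867 -0.2065; -0.2065 1.3170]
step 5: x^-=[0.6821, -0.5294]  P^-=[0.5907 -0.5160; -0.5160 1.6001]  S=[1.2246]  K=[0.4993; -0.4736]  nu=[0.8667]  x^+=[1.1148, -0.9399]  P^+=[0.2855 -0.2264; -0.2264 1.3254]

K[0,0] = 0.4993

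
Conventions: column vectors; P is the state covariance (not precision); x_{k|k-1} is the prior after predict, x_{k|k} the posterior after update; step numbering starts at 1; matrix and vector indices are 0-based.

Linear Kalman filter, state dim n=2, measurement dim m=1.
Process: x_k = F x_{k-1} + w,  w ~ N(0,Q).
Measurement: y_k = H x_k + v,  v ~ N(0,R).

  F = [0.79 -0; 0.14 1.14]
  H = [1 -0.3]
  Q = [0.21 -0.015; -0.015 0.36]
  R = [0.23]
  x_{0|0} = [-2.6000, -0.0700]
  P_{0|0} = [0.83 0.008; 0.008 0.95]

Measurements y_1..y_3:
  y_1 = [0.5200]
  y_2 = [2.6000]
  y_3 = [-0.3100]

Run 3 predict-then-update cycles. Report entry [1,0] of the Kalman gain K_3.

step 1: x^-=[-2.0540, -0.4438]  P^-=[0.7280 0.0840; 0.0840 1.6134]  S=[1.0528]  K=[0.6675; -0.3800]  nu=[2.4409]  x^+=[-0.4246, -1.3712]  P^+=[0.2588 0.3510; 0.3510 1.4614]
step 2: x^-=[-0.3354, -1.6227]  P^-=[0.3715 0.3298; 0.3298 2.3764]  S=[0.6176]  K=[0.4414; -0.6204]  nu=[2.4486]  x^+=[0.7455, -3.1419]  P^+=[0.2512 0.4989; 0.4989 2.1387]
step 3: x^-=[0.5889, -3.4773]  P^-=[0.3668 0.4621; 0.4621 3.3036]  S=[0.6168]  K=[0.3699; -0.8576]  nu=[-1.9421]  x^+=[-0.1294, -1.8118]  P^+=[0.2824 0.6578; 0.6578 2.8500]

K[1,0] = -0.8576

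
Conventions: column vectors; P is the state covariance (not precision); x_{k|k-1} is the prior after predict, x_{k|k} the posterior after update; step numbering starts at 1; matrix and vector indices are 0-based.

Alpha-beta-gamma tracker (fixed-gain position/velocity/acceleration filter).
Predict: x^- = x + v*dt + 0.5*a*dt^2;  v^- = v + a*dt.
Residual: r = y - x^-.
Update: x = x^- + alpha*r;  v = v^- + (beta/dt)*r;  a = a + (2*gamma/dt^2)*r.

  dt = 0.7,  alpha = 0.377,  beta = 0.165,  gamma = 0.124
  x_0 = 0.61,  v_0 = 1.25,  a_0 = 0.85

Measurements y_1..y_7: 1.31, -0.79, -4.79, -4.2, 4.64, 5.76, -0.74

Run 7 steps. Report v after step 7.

v_post = 3.0435

step 1: x_pred=1.6932  r=-0.3832  x^+=1.5488  v^+=1.7547  a^+=0.6560
step 2: x_pred=2.9378  r=-3.7278  x^+=1.5324  v^+=1.3352  a^+=-1.2307
step 3: x_pred=2.1655  r=-6.9555  x^+=-0.4567  v^+=-1.1658  a^+=-4.7510
step 4: x_pred=-2.4368  r=-1.7632  x^+=-3.1015  v^+=-4.9071  a^+=-5.6434
step 5: x_pred=-7.9191  r=12.5591  x^+=-3.1843  v^+=-5.8972  a^+=0.7130
step 6: x_pred=-7.1376  r=12.8976  x^+=-2.2752  v^+=-2.3579  a^+=7.2408
step 7: x_pred=-2.1517  r=1.4117  x^+=-1.6195  v^+=3.0435  a^+=7.9553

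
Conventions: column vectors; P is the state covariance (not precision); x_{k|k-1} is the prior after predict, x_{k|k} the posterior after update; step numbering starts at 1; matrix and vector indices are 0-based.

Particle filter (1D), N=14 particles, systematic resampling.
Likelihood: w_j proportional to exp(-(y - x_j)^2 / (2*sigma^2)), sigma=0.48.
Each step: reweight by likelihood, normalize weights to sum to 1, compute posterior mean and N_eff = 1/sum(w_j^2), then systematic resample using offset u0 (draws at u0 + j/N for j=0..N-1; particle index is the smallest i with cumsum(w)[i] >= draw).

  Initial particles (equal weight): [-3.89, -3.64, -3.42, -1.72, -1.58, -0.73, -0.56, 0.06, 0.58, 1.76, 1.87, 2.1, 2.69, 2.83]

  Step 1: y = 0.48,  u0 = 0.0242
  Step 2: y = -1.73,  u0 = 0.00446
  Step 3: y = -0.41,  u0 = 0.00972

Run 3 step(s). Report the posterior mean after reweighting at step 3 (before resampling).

post_mean = -0.5305

step 1: w=[0.0000, 0.0000, 0.0000, 0.0000, 0.0001, 0.0226, 0.0518, 0.3696, 0.5304, 0.0155, 0.0082, 0.0018, 0.0000, 0.0000]  mean=0.3306  Neff=2.3729  idx=[6, 7, 7, 7, 7, 7, 8, 8, 8, 8, 8, 8, 8, 8]
step 2: w=[0.9135, 0.0170, 0.0170, 0.0170, 0.0170, 0.0170, 0.0002, 0.0002, 0.0002, 0.0002, 0.0002, 0.0002, 0.0002, 0.0002]  mean=-0.5057  Neff=1.1962  idx=[0, 0, 0, 0, 0, 0, 0, 0, 0, 0, 0, 0, 0, 2]
step 3: w=[0.0733, 0.0733, 0.0733, 0.0733, 0.0733, 0.0733, 0.0733, 0.0733, 0.0733, 0.0733, 0.0733, 0.0733, 0.0733, 0.0476]  mean=-0.5305  Neff=13.8815  idx=[0, 1, 2, 3, 4, 5, 5, 6, 7, 8, 9, 10, 11, 12]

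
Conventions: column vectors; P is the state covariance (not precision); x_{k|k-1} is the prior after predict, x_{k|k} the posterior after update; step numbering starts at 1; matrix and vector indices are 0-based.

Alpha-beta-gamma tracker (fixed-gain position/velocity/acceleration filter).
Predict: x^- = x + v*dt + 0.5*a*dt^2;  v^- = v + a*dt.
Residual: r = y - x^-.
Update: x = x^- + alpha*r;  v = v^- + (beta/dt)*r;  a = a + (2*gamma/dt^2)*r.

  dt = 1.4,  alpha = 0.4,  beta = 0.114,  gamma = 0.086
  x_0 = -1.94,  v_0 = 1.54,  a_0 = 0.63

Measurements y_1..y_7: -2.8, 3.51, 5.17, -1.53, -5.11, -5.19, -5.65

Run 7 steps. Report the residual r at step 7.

step 1: x_pred=0.8334  r=-3.6334  x^+=-0.6200  v^+=2.1261  a^+=0.3112
step 2: x_pred=2.6616  r=0.8484  x^+=3.0009  v^+=2.6308  a^+=0.3856
step 3: x_pred=7.0620  r=-1.8920  x^+=6.3052  v^+=3.0166  a^+=0.2196
step 4: x_pred=10.7436  r=-12.2736  x^+=5.8342  v^+=2.3246  a^+=-0.8575
step 5: x_pred=8.2483  r=-13.3583  x^+=2.9050  v^+=0.0363  a^+=-2.0298
step 6: x_pred=0.9667  r=-6.1567  x^+=-1.4960  v^+=-3.3066  a^+=-2.5700
step 7: x_pred=-8.6439  r=2.9939  x^+=-7.4464  v^+=-6.6609  a^+=-2.3073

resid = 2.9939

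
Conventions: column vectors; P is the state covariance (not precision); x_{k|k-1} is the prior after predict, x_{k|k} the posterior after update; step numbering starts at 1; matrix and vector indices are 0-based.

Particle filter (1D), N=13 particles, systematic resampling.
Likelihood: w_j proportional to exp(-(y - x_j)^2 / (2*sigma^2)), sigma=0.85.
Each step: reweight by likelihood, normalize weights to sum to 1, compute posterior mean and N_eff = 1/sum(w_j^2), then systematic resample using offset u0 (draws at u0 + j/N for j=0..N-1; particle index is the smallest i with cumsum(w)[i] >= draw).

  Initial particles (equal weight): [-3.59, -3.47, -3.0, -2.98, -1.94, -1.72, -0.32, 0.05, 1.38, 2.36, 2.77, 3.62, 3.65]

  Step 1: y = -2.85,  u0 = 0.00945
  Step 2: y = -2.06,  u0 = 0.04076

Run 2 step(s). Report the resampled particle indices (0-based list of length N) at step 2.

step 1: w=[0.1550, 0.1736, 0.2230, 0.2238, 0.1277, 0.0936, 0.0027, 0.0007, 0.0000, 0.0000, 0.0000, 0.0000, 0.0000]  mean=-2.9042  Neff=5.5856  idx=[0, 0, 1, 1, 1, 2, 2, 2, 3, 3, 4, 4, 5]
step 2: w=[0.0291, 0.0291, 0.0372, 0.0372, 0.0372, 0.0798, 0.0798, 0.0798, 0.0819, 0.0819, 0.1456, 0.1456, 0.1358]  mean=-2.6009  Neff=10.0783  idx=[1, 3, 5, 6, 7, 8, 9, 10, 10, 11, 11, 12, 12]

resampled_idx = [1, 3, 5, 6, 7, 8, 9, 10, 10, 11, 11, 12, 12]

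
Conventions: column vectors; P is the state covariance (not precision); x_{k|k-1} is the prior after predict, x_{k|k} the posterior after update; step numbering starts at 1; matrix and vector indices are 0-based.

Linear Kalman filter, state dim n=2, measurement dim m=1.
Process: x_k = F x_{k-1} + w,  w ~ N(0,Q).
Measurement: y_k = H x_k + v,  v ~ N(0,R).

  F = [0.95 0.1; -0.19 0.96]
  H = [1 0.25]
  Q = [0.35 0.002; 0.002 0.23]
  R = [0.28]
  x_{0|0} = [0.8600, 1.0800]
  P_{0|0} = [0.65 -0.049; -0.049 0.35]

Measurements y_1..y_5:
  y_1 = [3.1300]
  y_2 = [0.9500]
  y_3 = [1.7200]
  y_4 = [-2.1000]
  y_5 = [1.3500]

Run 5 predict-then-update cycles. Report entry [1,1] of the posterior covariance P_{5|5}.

step 1: x^-=[0.9250, 0.8734]  P^-=[0.9308 -0.1255; -0.1255 0.5939]  S=[1.1852]  K=[0.7589; 0.0194]  nu=[1.9867]  x^+=[2.4327, 0.9119]  P^+=[0.2482 -0.1429; -0.1429 0.5935]
step 2: x^-=[2.4022, 0.4133]  P^-=[0.5528 -0.1135; -0.1135 0.8380]  S=[0.8284]  K=[0.6330; 0.1159]  nu=[-1.5555]  x^+=[1.4175, 0.2329]  P^+=[0.2208 -0.1743; -0.1743 0.8269]
step 3: x^-=[1.3699, -0.0457]  P^-=[0.5244 -0.1141; -0.1141 1.0636]  S=[0.8139]  K=[0.6093; 0.1865]  nu=[0.3615]  x^+=[1.5902, 0.0217]  P^+=[0.2223 -0.2066; -0.2066 1.0353]
step 4: x^-=[1.5129, -0.2813]  P^-=[0.5217 -0.1232; -0.1232 1.2675]  S=[0.8193]  K=[0.5992; 0.2364]  nu=[-3.5425]  x^+=[-0.6097, -1.1186]  P^+=[0.2276 -0.2393; -0.2393 1.2217]
step 5: x^-=[-0.6910, -0.9581]  P^-=[0.5221 -0.1354; -0.1354 1.4515]  S=[0.8251]  K=[0.5918; 0.2756]  nu=[2.2806]  x^+=[0.6585, -0.3295]  P^+=[0.2332 -0.2700; -0.2700 1.3888]

P_post[1,1] = 1.3888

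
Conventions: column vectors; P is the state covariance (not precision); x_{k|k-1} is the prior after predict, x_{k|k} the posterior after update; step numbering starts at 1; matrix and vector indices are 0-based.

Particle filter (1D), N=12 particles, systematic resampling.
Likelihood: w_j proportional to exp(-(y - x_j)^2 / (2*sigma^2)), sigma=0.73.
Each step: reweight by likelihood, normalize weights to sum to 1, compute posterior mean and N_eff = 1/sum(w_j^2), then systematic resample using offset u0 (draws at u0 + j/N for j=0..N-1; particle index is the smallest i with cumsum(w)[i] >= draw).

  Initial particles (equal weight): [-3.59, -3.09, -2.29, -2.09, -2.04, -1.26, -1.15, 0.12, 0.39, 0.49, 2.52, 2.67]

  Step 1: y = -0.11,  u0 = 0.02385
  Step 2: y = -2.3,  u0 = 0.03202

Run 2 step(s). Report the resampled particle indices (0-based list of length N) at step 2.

resampled_idx = [0, 0, 0, 0, 1, 1, 1, 1, 1, 2, 2, 2]

step 1: w=[0.0000, 0.0001, 0.0036, 0.0080, 0.0096, 0.0910, 0.1141, 0.2995, 0.2489, 0.2245, 0.0005, 0.0002]  mean=-0.0457  Neff=4.4731  idx=[5, 5, 6, 7, 7, 7, 7, 8, 8, 8, 9, 9]
step 2: w=[0.3501, 0.3501, 0.2793, 0.0040, 0.0040, 0.0040, 0.0040, 0.0011, 0.0011, 0.0011, 0.0007, 0.0007]  mean=-1.1997  Neff=3.0935  idx=[0, 0, 0, 0, 1, 1, 1, 1, 1, 2, 2, 2]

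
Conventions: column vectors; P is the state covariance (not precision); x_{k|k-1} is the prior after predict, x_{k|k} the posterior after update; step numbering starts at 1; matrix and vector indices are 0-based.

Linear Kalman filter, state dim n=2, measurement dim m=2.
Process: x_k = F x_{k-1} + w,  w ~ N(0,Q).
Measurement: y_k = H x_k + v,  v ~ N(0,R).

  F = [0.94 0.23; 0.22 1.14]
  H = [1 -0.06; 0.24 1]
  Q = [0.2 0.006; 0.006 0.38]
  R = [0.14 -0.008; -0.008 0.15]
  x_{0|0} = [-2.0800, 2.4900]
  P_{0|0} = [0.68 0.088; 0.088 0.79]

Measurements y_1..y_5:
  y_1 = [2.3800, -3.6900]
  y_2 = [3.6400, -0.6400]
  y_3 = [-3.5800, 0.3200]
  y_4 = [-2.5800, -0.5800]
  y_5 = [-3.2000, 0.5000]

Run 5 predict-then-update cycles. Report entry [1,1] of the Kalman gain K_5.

step 1: x^-=[-1.3825, 2.3810]  P^-=[0.8807 0.4525; 0.4525 1.4837]  S=[0.9717 0.5603; 0.5603 1.9017]  K=[0.8157 0.1088; -0.1310 0.8760]  nu=[3.9054, -5.7392]  x^+=[1.1787, -3.1580]  P^+=[0.1123 -0.0172; -0.0172 0.1366]
step 2: x^-=[0.3816, -3.3408]  P^-=[0.2990 0.0458; 0.0458 0.5543]  S=[0.4355 0.0756; 0.0756 0.7435]  K=[0.6646 0.0905; -0.1051 0.7710]  nu=[3.0579, 2.6093]  x^+=[2.6499, -1.6506]  P^+=[0.0915 -0.0137; -0.0137 0.1198]
step 3: x^-=[2.1113, -1.2987]  P^-=[0.2813 0.0410; 0.0410 0.5332]  S=[0.4183 0.0679; 0.0679 0.7191]  K=[0.6521 0.0893; -0.1027 0.7649]  nu=[-5.7692, 1.1120]  x^+=[-1.5514, 0.1443]  P^+=[0.0898 -0.0134; -0.0134 0.1188]
step 4: x^-=[-1.4251, -0.1768]  P^-=[0.2798 0.0407; 0.0407 0.5320]  S=[0.4169 0.0674; 0.0674 0.7176]  K=[0.6510 0.0892; -0.1025 0.7645]  nu=[-1.1655, -0.0612]  x^+=[-2.1893, -0.1041]  P^+=[0.0896 -0.0133; -0.0133 0.1187]
step 5: x^-=[-2.0819, -0.6004]  P^-=[0.2797 0.0407; 0.0407 0.5319]  S=[0.4167 0.0673; 0.0673 0.7176]  K=[0.6509 0.0892; -0.1024 0.7645]  nu=[-1.1541, 1.6000]  x^+=[-2.6904, 0.7411]  P^+=[0.0896 -0.0133; -0.0133 0.1187]

K[1,1] = 0.7645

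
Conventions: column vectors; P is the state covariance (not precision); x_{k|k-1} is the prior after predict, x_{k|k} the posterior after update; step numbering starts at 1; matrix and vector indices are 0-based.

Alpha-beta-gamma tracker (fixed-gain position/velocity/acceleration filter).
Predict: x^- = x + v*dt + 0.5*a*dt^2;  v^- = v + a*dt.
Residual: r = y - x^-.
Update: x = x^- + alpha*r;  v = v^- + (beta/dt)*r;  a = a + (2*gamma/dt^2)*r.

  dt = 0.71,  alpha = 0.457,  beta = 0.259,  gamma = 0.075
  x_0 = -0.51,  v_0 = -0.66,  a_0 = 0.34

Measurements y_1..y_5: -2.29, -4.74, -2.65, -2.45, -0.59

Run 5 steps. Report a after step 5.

a_post = 1.7429

step 1: x_pred=-0.8929  r=-1.3971  x^+=-1.5314  v^+=-0.9282  a^+=-0.0757
step 2: x_pred=-2.2095  r=-2.5305  x^+=-3.3659  v^+=-1.9051  a^+=-0.8287
step 3: x_pred=-4.9274  r=2.2774  x^+=-3.8866  v^+=-1.6627  a^+=-0.1510
step 4: x_pred=-5.1052  r=2.6552  x^+=-3.8918  v^+=-0.8013  a^+=0.6391
step 5: x_pred=-4.2996  r=3.7096  x^+=-2.6043  v^+=1.0057  a^+=1.7429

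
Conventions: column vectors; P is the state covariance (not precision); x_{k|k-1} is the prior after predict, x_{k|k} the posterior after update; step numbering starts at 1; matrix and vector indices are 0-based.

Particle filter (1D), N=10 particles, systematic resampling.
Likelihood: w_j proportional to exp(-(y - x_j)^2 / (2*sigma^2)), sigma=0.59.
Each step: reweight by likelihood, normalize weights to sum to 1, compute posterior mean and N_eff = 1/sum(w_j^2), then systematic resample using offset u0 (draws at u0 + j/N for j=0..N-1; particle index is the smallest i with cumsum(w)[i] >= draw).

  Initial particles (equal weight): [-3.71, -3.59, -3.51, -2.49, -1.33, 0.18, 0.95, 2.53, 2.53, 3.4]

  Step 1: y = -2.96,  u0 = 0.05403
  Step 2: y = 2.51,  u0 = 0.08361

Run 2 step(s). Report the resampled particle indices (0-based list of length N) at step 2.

resampled_idx = [7, 7, 7, 8, 8, 8, 9, 9, 9, 9]

step 1: w=[0.1850, 0.2347, 0.2688, 0.3023, 0.0091, 0.0000, 0.0000, 0.0000, 0.0000, 0.0000]  mean=-3.2376  Neff=3.9518  idx=[0, 0, 1, 1, 2, 2, 2, 3, 3, 3]
step 2: w=[0.0000, 0.0000, 0.0000, 0.0000, 0.0000, 0.0000, 0.0000, 0.3333, 0.3333, 0.3333]  mean=-2.4900  Neff=3.0000  idx=[7, 7, 7, 8, 8, 8, 9, 9, 9, 9]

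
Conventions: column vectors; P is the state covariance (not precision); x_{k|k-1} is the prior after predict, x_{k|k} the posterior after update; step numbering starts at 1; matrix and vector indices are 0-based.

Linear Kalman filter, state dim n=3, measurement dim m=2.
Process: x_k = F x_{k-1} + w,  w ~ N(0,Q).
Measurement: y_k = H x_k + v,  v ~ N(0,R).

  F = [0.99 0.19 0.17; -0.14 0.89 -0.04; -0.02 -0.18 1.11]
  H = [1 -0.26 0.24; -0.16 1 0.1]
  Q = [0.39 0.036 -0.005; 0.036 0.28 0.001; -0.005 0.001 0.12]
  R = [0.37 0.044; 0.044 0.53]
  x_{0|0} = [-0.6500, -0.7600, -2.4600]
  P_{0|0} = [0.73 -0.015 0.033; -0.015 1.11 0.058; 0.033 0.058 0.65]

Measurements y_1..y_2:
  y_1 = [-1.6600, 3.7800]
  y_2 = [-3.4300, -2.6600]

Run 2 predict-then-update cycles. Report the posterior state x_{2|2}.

x_post = [-1.8910, -0.0520, -3.4702]

step 1: x^-=[-1.2061, -0.4870, -2.5808]  P^-=[1.1735 0.1115 0.1146; 0.1115 1.1746 -0.1511; 0.1146 -0.1511 0.9324]  S=[1.6925 -0.3359; -0.3359 1.6743]  K=[0.7132 0.1044; -0.0007 0.6817; 0.2230 -0.0008]  nu=[0.0389, 4.3321]  x^+=[-0.7262, 2.4661, -2.5756]  P^+=[0.3444 0.1565 -0.1468; 0.1565 0.3962 -0.0989; -0.1468 -0.0989 0.8481]
step 2: x^-=[-0.6882, 2.3995, -3.2883]  P^-=[0.7694 0.1783 -0.0725; 0.1783 0.5683 -0.1737; -0.0725 -0.1737 1.2251]  S=[1.1426 -0.0534; -0.0534 1.0408]  K=[0.6213 0.0779; 0.0137 0.5027; 0.2322 -0.0262]  nu=[-1.3287, -4.8408]  x^+=[-1.8910, -0.0520, -3.4702]  P^+=[0.3273 0.1445 -0.2351; 0.1445 0.3059 -0.1575; -0.2351 -0.1575 1.1621]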